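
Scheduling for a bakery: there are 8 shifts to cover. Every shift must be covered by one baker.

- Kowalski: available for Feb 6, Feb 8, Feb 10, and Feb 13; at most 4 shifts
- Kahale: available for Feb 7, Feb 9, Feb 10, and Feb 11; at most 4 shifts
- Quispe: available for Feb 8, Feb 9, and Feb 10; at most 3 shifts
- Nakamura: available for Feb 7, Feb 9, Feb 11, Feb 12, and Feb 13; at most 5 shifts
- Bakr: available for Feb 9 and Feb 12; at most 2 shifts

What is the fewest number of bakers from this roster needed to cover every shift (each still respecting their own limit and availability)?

2

8 slots to fill and no one can take more than 5, so at least ⌈8/5⌉ = 2 bakers are needed.
Kowalski and Nakamura alone can cover everything: Feb 6→Kowalski, Feb 7→Nakamura, Feb 8→Kowalski, Feb 9→Nakamura, Feb 10→Kowalski, Feb 11→Nakamura, Feb 12→Nakamura, Feb 13→Kowalski.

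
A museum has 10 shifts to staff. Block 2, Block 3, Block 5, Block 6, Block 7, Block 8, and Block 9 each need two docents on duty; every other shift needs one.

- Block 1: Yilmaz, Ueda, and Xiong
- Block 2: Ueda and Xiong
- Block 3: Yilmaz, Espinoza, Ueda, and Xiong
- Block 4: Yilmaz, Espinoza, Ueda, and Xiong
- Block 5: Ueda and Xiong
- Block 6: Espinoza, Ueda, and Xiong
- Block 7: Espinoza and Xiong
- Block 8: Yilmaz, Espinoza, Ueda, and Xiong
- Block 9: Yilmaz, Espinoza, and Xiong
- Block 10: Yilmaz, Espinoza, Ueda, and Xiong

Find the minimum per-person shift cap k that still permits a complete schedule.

With 4 docents and 17 worker-slots to fill, someone must work at least ⌈17/4⌉ = 5 shifts, so k ≥ 5.
k = 5 works: Block 1→Yilmaz, Block 2→Ueda+Xiong, Block 3→Yilmaz+Espinoza, Block 4→Yilmaz, Block 5→Ueda+Xiong, Block 6→Espinoza+Ueda, Block 7→Espinoza+Xiong, Block 8→Espinoza+Ueda, Block 9→Yilmaz+Espinoza, Block 10→Yilmaz.
Loads: Yilmaz 5, Espinoza 5, Ueda 4, Xiong 3 — all ≤ 5.

5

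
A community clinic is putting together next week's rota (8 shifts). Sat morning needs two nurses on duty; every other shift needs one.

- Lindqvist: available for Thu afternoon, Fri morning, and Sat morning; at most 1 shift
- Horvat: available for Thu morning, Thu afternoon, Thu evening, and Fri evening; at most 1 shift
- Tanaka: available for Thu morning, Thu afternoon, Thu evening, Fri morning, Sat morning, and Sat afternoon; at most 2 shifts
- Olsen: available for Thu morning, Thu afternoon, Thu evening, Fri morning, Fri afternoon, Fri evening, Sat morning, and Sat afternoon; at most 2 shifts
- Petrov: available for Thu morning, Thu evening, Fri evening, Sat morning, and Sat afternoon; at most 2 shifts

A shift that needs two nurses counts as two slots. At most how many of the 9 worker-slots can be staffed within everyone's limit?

8

Total capacity across all nurses is 1+1+2+2+2 = 8, and 9 slots are needed, so at most 8 can be filled.
An assignment achieving 8: Thu morning→Tanaka, Thu afternoon→Olsen, Thu evening→Petrov, Fri morning→Lindqvist, Fri afternoon→Olsen, Fri evening→Horvat, Sat morning→Petrov, Sat afternoon→Tanaka.
Loads: Lindqvist 1/1, Horvat 1/1, Tanaka 2/2, Olsen 2/2, Petrov 2/2.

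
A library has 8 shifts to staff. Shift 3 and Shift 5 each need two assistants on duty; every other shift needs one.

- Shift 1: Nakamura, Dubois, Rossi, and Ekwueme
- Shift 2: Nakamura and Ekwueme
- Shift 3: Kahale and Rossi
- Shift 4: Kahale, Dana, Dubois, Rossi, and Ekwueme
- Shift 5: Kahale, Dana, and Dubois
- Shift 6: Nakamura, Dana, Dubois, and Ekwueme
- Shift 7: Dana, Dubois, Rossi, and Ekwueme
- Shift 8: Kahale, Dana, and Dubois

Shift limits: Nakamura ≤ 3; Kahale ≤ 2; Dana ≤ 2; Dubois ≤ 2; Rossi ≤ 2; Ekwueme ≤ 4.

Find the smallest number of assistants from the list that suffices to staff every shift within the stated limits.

10 slots to fill and no one can take more than 4, so at least ⌈10/4⌉ = 3 assistants are needed.
Any 3 assistants together have capacity at most 4+3+2 = 9 < 10 slots, so 3 can never suffice.
Kahale, Dana, Rossi, and Ekwueme alone can cover everything: Shift 1→Rossi, Shift 2→Ekwueme, Shift 3→Kahale+Rossi, Shift 4→Ekwueme, Shift 5→Kahale+Dana, Shift 6→Ekwueme, Shift 7→Ekwueme, Shift 8→Dana.

4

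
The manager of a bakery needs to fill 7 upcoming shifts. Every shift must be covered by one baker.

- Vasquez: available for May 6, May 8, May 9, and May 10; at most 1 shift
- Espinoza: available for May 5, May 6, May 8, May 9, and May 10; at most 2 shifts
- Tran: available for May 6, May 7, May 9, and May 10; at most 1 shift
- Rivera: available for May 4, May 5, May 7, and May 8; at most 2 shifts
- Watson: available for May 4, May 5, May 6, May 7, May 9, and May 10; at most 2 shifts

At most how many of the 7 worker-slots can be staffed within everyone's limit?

7

Total capacity across all bakers is 1+2+1+2+2 = 8, and 7 slots are needed, so at most 7 can be filled.
An assignment achieving 7: May 4→Rivera, May 5→Espinoza, May 6→Espinoza, May 7→Tran, May 8→Vasquez, May 9→Watson, May 10→Watson.
Loads: Vasquez 1/1, Espinoza 2/2, Tran 1/1, Rivera 1/2, Watson 2/2.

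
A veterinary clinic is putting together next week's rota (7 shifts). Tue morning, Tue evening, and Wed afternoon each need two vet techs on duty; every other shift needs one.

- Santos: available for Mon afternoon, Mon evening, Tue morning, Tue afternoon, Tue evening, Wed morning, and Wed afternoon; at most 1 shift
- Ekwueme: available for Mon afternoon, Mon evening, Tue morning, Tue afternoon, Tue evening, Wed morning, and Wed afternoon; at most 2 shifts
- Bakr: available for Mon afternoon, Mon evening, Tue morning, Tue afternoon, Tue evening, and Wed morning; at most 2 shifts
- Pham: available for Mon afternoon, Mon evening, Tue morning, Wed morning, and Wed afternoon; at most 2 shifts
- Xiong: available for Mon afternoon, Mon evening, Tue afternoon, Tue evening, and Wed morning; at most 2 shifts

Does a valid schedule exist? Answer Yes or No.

No

Total capacity is 1+2+2+2+2 = 9 but 10 worker-slots are needed — infeasible.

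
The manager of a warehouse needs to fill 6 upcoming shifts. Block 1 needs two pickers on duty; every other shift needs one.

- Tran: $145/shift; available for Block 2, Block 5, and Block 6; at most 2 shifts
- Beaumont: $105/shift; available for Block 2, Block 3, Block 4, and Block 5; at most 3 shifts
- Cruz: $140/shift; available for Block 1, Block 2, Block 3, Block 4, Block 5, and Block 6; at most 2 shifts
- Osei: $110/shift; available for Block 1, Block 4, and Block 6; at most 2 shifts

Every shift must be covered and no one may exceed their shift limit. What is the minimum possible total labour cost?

Block 1 can only be covered by Cruz and Osei, so that assignment is forced.
Picking the cheapest available picker for each shift independently would cost $780, but that ignores the shift limits.
An optimal schedule: Block 1→Osei+Cruz, Block 2→Beaumont, Block 3→Beaumont, Block 4→Beaumont, Block 5→Cruz, Block 6→Osei.
Total: 110 + 140 + 105 + 105 + 105 + 140 + 110 = $815.

$815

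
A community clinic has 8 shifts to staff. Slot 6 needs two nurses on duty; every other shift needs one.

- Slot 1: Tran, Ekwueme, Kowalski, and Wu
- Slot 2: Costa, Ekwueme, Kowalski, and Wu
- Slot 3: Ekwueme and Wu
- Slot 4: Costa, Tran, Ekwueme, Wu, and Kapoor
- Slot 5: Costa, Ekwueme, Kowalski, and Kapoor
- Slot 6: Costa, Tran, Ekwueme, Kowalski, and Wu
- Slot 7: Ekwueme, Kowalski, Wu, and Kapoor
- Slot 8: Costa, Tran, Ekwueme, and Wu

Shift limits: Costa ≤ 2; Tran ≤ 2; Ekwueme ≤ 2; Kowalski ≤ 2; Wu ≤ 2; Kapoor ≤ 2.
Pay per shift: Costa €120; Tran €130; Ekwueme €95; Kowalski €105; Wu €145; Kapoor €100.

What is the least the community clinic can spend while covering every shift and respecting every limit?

Picking the cheapest available nurse for each shift independently would cost €865, but that ignores the shift limits.
An optimal schedule: Slot 1→Ekwueme, Slot 2→Kowalski, Slot 3→Ekwueme, Slot 4→Costa, Slot 5→Kapoor, Slot 6→Kowalski+Tran, Slot 7→Kapoor, Slot 8→Costa.
Total: 95 + 105 + 95 + 120 + 100 + 105 + 130 + 100 + 120 = €970.

€970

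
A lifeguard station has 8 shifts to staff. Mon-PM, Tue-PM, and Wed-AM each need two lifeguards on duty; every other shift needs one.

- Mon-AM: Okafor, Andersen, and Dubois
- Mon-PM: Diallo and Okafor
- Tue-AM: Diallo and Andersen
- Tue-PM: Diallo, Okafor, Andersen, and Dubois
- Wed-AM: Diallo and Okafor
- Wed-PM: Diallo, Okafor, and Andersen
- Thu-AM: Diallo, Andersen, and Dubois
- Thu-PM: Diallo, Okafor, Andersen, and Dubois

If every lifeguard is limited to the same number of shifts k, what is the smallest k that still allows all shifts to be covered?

With 4 lifeguards and 11 worker-slots to fill, someone must work at least ⌈11/4⌉ = 3 shifts, so k ≥ 3.
k = 3 works: Mon-AM→Okafor, Mon-PM→Diallo+Okafor, Tue-AM→Diallo, Tue-PM→Andersen+Dubois, Wed-AM→Diallo+Okafor, Wed-PM→Andersen, Thu-AM→Andersen, Thu-PM→Dubois.
Loads: Diallo 3, Okafor 3, Andersen 3, Dubois 2 — all ≤ 3.

3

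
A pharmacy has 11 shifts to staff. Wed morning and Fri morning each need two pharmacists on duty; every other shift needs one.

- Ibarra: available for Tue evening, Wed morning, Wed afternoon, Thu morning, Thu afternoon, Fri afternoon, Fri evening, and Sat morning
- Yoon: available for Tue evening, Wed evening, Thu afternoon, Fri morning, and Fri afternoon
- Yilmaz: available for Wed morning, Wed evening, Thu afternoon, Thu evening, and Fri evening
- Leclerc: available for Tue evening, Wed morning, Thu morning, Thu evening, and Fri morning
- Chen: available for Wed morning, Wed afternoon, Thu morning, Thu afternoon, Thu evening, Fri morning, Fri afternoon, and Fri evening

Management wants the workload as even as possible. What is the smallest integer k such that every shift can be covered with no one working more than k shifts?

With 5 pharmacists and 13 worker-slots to fill, someone must work at least ⌈13/5⌉ = 3 shifts, so k ≥ 3.
k = 3 works: Tue evening→Ibarra, Wed morning→Leclerc+Chen, Wed afternoon→Ibarra, Wed evening→Yoon, Thu morning→Leclerc, Thu afternoon→Yilmaz, Thu evening→Yilmaz, Fri morning→Yoon+Leclerc, Fri afternoon→Yoon, Fri evening→Yilmaz, Sat morning→Ibarra.
Loads: Ibarra 3, Yoon 3, Yilmaz 3, Leclerc 3, Chen 1 — all ≤ 3.

3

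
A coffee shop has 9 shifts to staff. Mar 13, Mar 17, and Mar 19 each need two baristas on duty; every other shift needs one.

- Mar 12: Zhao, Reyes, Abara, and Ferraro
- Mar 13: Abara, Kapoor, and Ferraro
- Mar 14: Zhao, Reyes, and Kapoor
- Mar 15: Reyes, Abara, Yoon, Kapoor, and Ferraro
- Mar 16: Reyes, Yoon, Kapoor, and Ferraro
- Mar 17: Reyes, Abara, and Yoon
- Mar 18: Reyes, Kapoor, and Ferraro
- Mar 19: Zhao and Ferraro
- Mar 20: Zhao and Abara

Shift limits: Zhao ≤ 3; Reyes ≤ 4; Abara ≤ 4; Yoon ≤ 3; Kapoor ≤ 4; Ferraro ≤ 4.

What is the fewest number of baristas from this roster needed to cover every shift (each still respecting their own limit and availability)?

4

12 slots to fill and no one can take more than 4, so at least ⌈12/4⌉ = 3 baristas are needed.
Shifts {Mar 17, Mar 19} need 4 slots, but among the baristas available for them (Zhao, Reyes, Abara, Yoon, and Ferraro) any 3 together supply at most 3. So 3 baristas are not enough.
Zhao, Reyes, Abara, and Ferraro alone can cover everything: Mar 12→Abara, Mar 13→Abara+Ferraro, Mar 14→Zhao, Mar 15→Reyes, Mar 16→Reyes, Mar 17→Reyes+Abara, Mar 18→Reyes, Mar 19→Zhao+Ferraro, Mar 20→Zhao.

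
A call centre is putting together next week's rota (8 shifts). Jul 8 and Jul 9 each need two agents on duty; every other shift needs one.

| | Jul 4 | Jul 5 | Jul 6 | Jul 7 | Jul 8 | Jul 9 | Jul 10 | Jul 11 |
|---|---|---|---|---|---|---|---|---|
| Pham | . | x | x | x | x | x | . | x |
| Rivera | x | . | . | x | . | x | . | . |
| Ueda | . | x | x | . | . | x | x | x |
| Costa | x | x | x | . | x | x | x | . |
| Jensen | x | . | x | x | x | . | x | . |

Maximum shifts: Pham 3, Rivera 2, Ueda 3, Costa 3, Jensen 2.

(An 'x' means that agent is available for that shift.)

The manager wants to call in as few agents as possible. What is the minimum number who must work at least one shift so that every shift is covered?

10 slots to fill and no one can take more than 3, so at least ⌈10/3⌉ = 4 agents are needed.
Pham, Rivera, Ueda, and Costa alone can cover everything: Jul 4→Rivera, Jul 5→Ueda, Jul 6→Ueda, Jul 7→Pham, Jul 8→Pham+Costa, Jul 9→Rivera+Costa, Jul 10→Ueda, Jul 11→Pham.

4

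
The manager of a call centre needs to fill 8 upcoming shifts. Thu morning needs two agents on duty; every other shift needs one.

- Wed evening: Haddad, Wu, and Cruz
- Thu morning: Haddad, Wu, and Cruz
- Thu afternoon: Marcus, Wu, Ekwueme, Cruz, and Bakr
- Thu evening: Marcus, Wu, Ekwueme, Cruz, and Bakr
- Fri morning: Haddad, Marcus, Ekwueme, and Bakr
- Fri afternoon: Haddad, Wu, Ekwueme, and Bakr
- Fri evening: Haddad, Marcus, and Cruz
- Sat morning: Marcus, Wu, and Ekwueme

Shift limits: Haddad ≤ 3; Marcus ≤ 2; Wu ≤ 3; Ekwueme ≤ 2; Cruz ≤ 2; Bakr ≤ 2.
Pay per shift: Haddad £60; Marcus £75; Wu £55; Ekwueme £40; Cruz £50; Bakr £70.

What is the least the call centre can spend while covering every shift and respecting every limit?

Picking the cheapest available agent for each shift independently would cost £405, but that ignores the shift limits.
An optimal schedule: Wed evening→Cruz, Thu morning→Cruz+Wu, Thu afternoon→Wu, Thu evening→Wu, Fri morning→Ekwueme, Fri afternoon→Haddad, Fri evening→Haddad, Sat morning→Ekwueme.
Total: 50 + 50 + 55 + 55 + 55 + 40 + 60 + 60 + 40 = £465.

£465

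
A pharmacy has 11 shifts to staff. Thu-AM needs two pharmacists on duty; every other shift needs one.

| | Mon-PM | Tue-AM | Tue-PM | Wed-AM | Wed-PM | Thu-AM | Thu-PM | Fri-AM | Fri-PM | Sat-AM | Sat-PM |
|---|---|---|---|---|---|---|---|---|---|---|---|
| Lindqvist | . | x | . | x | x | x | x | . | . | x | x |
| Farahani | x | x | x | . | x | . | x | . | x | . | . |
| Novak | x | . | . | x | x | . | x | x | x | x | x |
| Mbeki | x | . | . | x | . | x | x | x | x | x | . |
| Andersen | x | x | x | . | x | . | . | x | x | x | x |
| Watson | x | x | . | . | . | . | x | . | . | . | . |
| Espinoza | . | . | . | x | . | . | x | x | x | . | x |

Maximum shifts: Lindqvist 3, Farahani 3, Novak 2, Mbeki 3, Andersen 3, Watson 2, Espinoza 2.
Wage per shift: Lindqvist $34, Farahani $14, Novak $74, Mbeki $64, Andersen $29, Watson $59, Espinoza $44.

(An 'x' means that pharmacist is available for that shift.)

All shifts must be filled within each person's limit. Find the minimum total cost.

$383

Thu-AM can only be covered by Lindqvist and Mbeki, so that assignment is forced.
Picking the cheapest available pharmacist for each shift independently would cost $303, but that ignores the shift limits.
An optimal schedule: Mon-PM→Andersen, Tue-AM→Farahani, Tue-PM→Farahani, Wed-AM→Lindqvist, Wed-PM→Farahani, Thu-AM→Lindqvist+Mbeki, Thu-PM→Espinoza, Fri-AM→Andersen, Fri-PM→Espinoza, Sat-AM→Andersen, Sat-PM→Lindqvist.
Total: 29 + 14 + 14 + 34 + 14 + 34 + 64 + 44 + 29 + 44 + 29 + 34 = $383.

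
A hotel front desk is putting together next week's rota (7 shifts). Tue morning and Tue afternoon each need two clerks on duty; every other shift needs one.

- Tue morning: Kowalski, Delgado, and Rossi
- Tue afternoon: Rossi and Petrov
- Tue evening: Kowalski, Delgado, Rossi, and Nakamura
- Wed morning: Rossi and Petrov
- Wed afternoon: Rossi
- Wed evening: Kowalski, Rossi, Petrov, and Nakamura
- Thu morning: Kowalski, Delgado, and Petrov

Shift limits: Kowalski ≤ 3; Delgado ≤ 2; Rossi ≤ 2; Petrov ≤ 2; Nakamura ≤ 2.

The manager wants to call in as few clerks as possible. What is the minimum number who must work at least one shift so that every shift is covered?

9 slots to fill and no one can take more than 3, so at least ⌈9/3⌉ = 3 clerks are needed.
Any 3 clerks together have capacity at most 3+2+2 = 7 < 9 slots, so 3 can never suffice.
Kowalski, Delgado, Rossi, and Petrov alone can cover everything: Tue morning→Kowalski+Delgado, Tue afternoon→Rossi+Petrov, Tue evening→Kowalski, Wed morning→Petrov, Wed afternoon→Rossi, Wed evening→Kowalski, Thu morning→Delgado.

4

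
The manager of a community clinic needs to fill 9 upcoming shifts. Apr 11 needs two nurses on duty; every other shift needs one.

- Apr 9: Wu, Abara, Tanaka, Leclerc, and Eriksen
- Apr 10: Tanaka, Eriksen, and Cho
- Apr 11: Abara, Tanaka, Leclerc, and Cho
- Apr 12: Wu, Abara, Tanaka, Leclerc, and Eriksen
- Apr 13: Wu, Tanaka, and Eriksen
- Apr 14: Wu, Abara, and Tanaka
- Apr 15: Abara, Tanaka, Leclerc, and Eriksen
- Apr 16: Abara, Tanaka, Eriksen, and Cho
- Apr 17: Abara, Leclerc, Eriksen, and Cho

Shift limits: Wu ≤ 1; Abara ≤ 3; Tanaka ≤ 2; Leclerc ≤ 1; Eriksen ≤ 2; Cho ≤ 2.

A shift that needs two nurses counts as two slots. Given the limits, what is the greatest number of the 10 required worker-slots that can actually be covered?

Total capacity across all nurses is 1+3+2+1+2+2 = 11, and 10 slots are needed, so at most 10 can be filled.
An assignment achieving 10: Apr 9→Leclerc, Apr 10→Tanaka, Apr 11→Abara+Tanaka, Apr 12→Eriksen, Apr 13→Wu, Apr 14→Abara, Apr 15→Abara, Apr 16→Eriksen, Apr 17→Cho.
Loads: Wu 1/1, Abara 3/3, Tanaka 2/2, Leclerc 1/1, Eriksen 2/2, Cho 1/2.

10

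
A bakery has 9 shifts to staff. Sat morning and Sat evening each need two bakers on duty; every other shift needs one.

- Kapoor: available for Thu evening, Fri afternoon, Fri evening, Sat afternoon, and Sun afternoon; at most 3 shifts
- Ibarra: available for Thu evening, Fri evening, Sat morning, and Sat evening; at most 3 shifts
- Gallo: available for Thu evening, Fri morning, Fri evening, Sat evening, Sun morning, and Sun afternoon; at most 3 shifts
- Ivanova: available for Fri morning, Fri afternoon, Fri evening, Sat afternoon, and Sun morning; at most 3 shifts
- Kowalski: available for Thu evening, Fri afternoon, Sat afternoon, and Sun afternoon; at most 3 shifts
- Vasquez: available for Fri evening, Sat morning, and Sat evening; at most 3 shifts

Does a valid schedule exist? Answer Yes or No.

Sat morning can only be covered by Ibarra and Vasquez, so that assignment is forced.
One valid schedule: Thu evening→Ibarra, Fri morning→Gallo, Fri afternoon→Kapoor, Fri evening→Ivanova, Sat morning→Ibarra+Vasquez, Sat afternoon→Kapoor, Sat evening→Ibarra+Gallo, Sun morning→Gallo, Sun afternoon→Kapoor.
Loads: Kapoor 3/3, Ibarra 3/3, Gallo 3/3, Ivanova 1/3, Kowalski 0/3, Vasquez 1/3 — all within limits.

Yes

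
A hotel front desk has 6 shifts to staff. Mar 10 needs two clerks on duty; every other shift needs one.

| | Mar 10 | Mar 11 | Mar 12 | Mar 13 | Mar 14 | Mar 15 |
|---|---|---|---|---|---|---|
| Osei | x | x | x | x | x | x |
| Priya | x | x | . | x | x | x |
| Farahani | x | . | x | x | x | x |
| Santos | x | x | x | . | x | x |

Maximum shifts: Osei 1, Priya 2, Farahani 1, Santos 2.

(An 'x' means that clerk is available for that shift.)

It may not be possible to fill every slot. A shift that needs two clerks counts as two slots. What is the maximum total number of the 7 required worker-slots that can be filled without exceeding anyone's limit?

Total capacity across all clerks is 1+2+1+2 = 6, and 7 slots are needed, so at most 6 can be filled.
An assignment achieving 6: Mar 10→Priya+Santos, Mar 11→Osei, Mar 12→Farahani, Mar 13→Priya, Mar 14→Santos.
Loads: Osei 1/1, Priya 2/2, Farahani 1/1, Santos 2/2.

6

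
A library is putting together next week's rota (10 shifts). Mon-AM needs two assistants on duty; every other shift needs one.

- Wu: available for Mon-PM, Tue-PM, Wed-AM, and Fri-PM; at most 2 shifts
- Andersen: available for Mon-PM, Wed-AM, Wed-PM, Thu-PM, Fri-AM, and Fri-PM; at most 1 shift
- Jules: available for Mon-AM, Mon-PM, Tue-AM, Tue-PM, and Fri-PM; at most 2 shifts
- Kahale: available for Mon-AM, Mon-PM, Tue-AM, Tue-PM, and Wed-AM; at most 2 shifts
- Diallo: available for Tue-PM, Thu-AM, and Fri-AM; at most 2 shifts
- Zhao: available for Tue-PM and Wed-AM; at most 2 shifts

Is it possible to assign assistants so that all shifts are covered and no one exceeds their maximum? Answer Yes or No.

No

Total capacity is 11 and 11 slots are needed, so capacity alone doesn't rule it out.
Shifts {Wed-PM, Thu-PM} need 2 worker-slots in total, but the assistants available for any of those shifts (Andersen) can supply at most 1 among them. So no valid schedule exists.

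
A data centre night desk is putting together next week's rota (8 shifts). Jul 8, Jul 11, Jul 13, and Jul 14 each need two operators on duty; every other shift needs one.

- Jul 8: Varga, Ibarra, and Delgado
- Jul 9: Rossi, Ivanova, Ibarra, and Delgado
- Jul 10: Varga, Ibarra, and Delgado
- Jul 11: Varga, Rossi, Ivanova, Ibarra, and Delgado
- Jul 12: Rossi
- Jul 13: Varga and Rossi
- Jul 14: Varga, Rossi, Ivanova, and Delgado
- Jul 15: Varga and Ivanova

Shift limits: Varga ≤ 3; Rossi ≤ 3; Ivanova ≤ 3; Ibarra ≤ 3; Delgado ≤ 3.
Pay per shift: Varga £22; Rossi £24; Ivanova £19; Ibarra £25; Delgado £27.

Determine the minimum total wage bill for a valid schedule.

Jul 12 can only be covered by Rossi, so that assignment is forced.
Jul 13 can only be covered by Varga and Rossi, so that assignment is forced.
Picking the cheapest available operator for each shift independently would cost £259, but that ignores the shift limits.
An optimal schedule: Jul 8→Varga+Ibarra, Jul 9→Ibarra, Jul 10→Varga, Jul 11→Ivanova+Ibarra, Jul 12→Rossi, Jul 13→Varga+Rossi, Jul 14→Ivanova+Rossi, Jul 15→Ivanova.
Total: 22 + 25 + 25 + 22 + 19 + 25 + 24 + 22 + 24 + 19 + 24 + 19 = £270.

£270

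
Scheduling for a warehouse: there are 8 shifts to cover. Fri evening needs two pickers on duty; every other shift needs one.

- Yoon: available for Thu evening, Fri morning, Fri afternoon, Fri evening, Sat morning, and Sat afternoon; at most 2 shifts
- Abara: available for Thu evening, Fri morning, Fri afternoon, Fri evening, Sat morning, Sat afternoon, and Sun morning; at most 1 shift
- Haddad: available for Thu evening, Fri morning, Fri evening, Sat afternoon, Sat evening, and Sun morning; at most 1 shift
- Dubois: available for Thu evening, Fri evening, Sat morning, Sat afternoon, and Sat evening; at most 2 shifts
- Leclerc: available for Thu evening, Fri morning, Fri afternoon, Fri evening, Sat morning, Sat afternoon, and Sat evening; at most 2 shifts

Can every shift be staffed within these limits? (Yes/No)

No

Total capacity is 2+1+1+2+2 = 8 but 9 worker-slots are needed — infeasible.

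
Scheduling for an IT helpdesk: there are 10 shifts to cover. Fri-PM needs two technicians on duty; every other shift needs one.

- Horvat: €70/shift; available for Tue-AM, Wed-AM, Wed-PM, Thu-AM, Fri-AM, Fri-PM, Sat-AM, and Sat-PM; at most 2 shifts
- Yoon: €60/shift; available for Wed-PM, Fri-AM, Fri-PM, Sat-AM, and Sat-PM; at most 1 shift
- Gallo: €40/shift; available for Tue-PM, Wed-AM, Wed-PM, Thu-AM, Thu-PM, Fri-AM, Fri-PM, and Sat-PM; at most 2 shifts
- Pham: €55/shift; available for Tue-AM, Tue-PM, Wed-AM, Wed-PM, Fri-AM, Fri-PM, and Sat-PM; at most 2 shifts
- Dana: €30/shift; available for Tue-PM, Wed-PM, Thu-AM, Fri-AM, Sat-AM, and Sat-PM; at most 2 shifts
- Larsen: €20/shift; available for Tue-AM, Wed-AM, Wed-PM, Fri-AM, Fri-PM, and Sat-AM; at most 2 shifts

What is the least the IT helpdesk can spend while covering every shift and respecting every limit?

Thu-PM can only be covered by Gallo, so that assignment is forced.
Picking the cheapest available technician for each shift independently would cost €290, but that ignores the shift limits.
An optimal schedule: Tue-AM→Horvat, Tue-PM→Gallo, Wed-AM→Pham, Wed-PM→Dana, Thu-AM→Horvat, Thu-PM→Gallo, Fri-AM→Larsen, Fri-PM→Pham+Larsen, Sat-AM→Yoon, Sat-PM→Dana.
Total: 70 + 40 + 55 + 30 + 70 + 40 + 20 + 55 + 20 + 60 + 30 = €490.

€490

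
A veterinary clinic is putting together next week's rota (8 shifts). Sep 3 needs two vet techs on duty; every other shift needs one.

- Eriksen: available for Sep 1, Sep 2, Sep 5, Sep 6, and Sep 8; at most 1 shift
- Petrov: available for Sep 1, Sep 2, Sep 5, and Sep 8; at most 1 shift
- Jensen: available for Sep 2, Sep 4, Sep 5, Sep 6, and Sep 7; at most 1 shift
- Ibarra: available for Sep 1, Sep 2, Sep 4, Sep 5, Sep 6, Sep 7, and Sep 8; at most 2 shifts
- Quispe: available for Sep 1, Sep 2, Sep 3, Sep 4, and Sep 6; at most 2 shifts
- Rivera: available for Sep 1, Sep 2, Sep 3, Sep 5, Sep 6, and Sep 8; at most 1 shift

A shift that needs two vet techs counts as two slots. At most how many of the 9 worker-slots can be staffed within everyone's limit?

Total capacity across all vet techs is 1+1+1+2+2+1 = 8, and 9 slots are needed, so at most 8 can be filled.
An assignment achieving 8: Sep 1→Petrov, Sep 3→Quispe+Rivera, Sep 4→Ibarra, Sep 5→Ibarra, Sep 6→Quispe, Sep 7→Jensen, Sep 8→Eriksen.
Loads: Eriksen 1/1, Petrov 1/1, Jensen 1/1, Ibarra 2/2, Quispe 2/2, Rivera 1/1.

8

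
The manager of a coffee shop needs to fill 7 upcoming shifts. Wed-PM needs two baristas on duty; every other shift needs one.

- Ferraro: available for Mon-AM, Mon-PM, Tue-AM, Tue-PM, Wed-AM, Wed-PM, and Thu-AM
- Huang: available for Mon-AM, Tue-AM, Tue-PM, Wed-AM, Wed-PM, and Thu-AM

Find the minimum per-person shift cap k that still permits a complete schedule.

With 2 baristas and 8 worker-slots to fill, someone must work at least ⌈8/2⌉ = 4 shifts, so k ≥ 4.
k = 4 works: Mon-AM→Ferraro, Mon-PM→Ferraro, Tue-AM→Ferraro, Tue-PM→Huang, Wed-AM→Huang, Wed-PM→Ferraro+Huang, Thu-AM→Huang.
Loads: Ferraro 4, Huang 4 — all ≤ 4.

4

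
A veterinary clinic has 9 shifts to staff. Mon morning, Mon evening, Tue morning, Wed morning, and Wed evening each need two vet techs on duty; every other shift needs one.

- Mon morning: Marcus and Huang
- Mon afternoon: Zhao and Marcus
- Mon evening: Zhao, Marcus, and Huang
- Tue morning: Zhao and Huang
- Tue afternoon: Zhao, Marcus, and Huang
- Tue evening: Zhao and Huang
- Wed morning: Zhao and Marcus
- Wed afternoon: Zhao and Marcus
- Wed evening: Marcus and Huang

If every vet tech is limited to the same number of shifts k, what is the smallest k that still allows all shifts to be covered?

5

With 3 vet techs and 14 worker-slots to fill, someone must work at least ⌈14/3⌉ = 5 shifts, so k ≥ 5.
k = 5 works: Mon morning→Marcus+Huang, Mon afternoon→Zhao, Mon evening→Marcus+Huang, Tue morning→Zhao+Huang, Tue afternoon→Marcus, Tue evening→Zhao, Wed morning→Zhao+Marcus, Wed afternoon→Zhao, Wed evening→Marcus+Huang.
Loads: Zhao 5, Marcus 5, Huang 4 — all ≤ 5.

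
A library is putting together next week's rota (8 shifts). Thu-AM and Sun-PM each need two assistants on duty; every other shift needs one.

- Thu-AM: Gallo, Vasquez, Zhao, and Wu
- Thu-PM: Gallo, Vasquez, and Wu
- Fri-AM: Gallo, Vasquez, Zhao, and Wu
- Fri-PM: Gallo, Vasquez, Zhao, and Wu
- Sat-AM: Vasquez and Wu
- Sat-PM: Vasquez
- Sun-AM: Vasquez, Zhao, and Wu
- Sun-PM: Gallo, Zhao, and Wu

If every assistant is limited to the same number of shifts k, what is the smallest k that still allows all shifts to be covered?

With 4 assistants and 10 worker-slots to fill, someone must work at least ⌈10/4⌉ = 3 shifts, so k ≥ 3.
k = 3 works: Thu-AM→Zhao+Wu, Thu-PM→Gallo, Fri-AM→Gallo, Fri-PM→Zhao, Sat-AM→Vasquez, Sat-PM→Vasquez, Sun-AM→Vasquez, Sun-PM→Gallo+Zhao.
Loads: Gallo 3, Vasquez 3, Zhao 3, Wu 1 — all ≤ 3.

3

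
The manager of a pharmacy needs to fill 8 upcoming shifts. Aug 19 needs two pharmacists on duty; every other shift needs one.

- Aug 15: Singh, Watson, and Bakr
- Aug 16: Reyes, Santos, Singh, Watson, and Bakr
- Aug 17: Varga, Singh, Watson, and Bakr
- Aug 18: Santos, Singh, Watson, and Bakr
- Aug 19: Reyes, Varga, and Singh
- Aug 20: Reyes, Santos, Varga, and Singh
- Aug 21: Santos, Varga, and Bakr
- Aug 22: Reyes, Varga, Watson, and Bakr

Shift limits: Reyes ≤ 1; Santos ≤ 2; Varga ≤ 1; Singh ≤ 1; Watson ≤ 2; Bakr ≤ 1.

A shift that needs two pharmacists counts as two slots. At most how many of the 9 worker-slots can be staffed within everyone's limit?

Total capacity across all pharmacists is 1+2+1+1+2+1 = 8, and 9 slots are needed, so at most 8 can be filled.
An assignment achieving 8: Aug 15→Singh, Aug 16→Bakr, Aug 17→Watson, Aug 18→Santos, Aug 19→Reyes+Varga, Aug 21→Santos, Aug 22→Watson.
Loads: Reyes 1/1, Santos 2/2, Varga 1/1, Singh 1/1, Watson 2/2, Bakr 1/1.

8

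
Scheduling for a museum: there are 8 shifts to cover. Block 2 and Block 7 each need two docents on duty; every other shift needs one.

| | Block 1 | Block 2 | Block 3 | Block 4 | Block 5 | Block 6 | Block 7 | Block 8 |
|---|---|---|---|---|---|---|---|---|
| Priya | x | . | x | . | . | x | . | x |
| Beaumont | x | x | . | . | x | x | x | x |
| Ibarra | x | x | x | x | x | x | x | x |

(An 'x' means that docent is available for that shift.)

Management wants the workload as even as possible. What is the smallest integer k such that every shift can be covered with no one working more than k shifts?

4

With 3 docents and 10 worker-slots to fill, someone must work at least ⌈10/3⌉ = 4 shifts, so k ≥ 4.
k = 4 works: Block 1→Priya, Block 2→Beaumont+Ibarra, Block 3→Priya, Block 4→Ibarra, Block 5→Beaumont, Block 6→Priya, Block 7→Beaumont+Ibarra, Block 8→Priya.
Loads: Priya 4, Beaumont 3, Ibarra 3 — all ≤ 4.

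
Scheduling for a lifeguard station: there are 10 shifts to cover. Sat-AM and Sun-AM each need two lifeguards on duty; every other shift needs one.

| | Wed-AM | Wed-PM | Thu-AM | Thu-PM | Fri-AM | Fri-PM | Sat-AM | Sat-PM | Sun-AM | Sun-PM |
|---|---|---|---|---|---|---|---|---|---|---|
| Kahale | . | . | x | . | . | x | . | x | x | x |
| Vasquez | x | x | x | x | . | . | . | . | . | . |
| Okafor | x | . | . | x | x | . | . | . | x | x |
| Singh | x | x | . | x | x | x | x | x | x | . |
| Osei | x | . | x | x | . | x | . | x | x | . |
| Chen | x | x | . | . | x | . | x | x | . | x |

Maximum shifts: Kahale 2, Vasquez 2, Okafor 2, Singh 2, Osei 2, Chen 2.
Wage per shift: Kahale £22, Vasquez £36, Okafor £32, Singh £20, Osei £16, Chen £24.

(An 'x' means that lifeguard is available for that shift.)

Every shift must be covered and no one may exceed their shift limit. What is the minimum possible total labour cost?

£300

Sat-AM can only be covered by Singh and Chen, so that assignment is forced.
Picking the cheapest available lifeguard for each shift independently would cost £222, but that ignores the shift limits.
An optimal schedule: Wed-AM→Chen, Wed-PM→Vasquez, Thu-AM→Kahale, Thu-PM→Vasquez, Fri-AM→Okafor, Fri-PM→Kahale, Sat-AM→Singh+Chen, Sat-PM→Osei, Sun-AM→Singh+Osei, Sun-PM→Okafor.
Total: 24 + 36 + 22 + 36 + 32 + 22 + 20 + 24 + 16 + 20 + 16 + 32 = £300.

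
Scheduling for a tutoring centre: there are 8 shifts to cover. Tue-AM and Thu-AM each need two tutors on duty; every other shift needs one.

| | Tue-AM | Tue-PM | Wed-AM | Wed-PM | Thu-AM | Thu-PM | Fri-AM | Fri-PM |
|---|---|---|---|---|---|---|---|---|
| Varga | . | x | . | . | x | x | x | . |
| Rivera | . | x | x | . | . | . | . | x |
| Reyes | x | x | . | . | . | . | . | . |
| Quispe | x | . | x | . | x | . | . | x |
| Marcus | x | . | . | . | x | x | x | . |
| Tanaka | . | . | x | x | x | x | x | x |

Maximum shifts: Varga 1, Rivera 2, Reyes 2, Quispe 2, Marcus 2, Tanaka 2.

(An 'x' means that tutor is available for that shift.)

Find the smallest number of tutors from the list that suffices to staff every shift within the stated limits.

10 slots to fill and no one can take more than 2, so at least ⌈10/2⌉ = 5 tutors are needed.
Rivera, Reyes, Quispe, Marcus, and Tanaka alone can cover everything: Tue-AM→Reyes+Quispe, Tue-PM→Reyes, Wed-AM→Rivera, Wed-PM→Tanaka, Thu-AM→Quispe+Tanaka, Thu-PM→Marcus, Fri-AM→Marcus, Fri-PM→Rivera.

5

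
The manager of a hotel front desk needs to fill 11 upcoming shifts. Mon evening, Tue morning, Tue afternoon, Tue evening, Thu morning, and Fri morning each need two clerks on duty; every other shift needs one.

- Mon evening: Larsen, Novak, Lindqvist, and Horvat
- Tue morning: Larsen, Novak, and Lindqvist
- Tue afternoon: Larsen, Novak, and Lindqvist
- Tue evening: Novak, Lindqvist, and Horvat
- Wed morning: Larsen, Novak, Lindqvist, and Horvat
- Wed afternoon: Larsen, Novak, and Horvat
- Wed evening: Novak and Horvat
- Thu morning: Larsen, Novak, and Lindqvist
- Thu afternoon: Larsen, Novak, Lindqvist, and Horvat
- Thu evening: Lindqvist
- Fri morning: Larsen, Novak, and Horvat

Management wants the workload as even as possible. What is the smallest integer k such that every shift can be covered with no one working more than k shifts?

With 4 clerks and 17 worker-slots to fill, someone must work at least ⌈17/4⌉ = 5 shifts, so k ≥ 5.
k = 5 works: Mon evening→Lindqvist+Horvat, Tue morning→Larsen+Novak, Tue afternoon→Larsen+Novak, Tue evening→Novak+Lindqvist, Wed morning→Lindqvist, Wed afternoon→Larsen, Wed evening→Novak, Thu morning→Larsen+Novak, Thu afternoon→Lindqvist, Thu evening→Lindqvist, Fri morning→Larsen+Horvat.
Loads: Larsen 5, Novak 5, Lindqvist 5, Horvat 2 — all ≤ 5.

5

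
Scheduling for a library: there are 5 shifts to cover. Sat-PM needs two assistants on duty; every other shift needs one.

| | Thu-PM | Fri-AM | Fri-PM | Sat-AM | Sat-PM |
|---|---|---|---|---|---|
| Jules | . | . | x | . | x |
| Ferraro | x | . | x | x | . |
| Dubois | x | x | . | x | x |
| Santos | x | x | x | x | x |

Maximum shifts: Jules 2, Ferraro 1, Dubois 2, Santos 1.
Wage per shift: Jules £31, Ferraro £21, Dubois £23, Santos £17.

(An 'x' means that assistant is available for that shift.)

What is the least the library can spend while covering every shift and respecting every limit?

£146

Picking the cheapest available assistant for each shift independently would cost £108, but that ignores the shift limits.
An optimal schedule: Thu-PM→Ferraro, Fri-AM→Dubois, Fri-PM→Jules, Sat-AM→Dubois, Sat-PM→Jules+Santos.
Total: 21 + 23 + 31 + 23 + 31 + 17 = £146.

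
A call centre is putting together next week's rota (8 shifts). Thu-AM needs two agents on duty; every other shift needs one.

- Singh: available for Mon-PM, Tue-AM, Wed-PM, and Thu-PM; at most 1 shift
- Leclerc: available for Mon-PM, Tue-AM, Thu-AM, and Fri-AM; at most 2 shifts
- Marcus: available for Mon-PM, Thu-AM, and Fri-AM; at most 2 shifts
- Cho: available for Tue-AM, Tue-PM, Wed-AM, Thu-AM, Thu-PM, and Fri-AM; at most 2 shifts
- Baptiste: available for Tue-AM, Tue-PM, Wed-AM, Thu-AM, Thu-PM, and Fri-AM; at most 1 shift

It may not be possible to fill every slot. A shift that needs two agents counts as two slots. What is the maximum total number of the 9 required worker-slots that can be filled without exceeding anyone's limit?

Total capacity across all agents is 1+2+2+2+1 = 8, and 9 slots are needed, so at most 8 can be filled.
An assignment achieving 8: Mon-PM→Leclerc, Tue-AM→Leclerc, Tue-PM→Cho, Wed-AM→Cho, Wed-PM→Singh, Thu-AM→Marcus, Thu-PM→Baptiste, Fri-AM→Marcus.
Loads: Singh 1/1, Leclerc 2/2, Marcus 2/2, Cho 2/2, Baptiste 1/1.

8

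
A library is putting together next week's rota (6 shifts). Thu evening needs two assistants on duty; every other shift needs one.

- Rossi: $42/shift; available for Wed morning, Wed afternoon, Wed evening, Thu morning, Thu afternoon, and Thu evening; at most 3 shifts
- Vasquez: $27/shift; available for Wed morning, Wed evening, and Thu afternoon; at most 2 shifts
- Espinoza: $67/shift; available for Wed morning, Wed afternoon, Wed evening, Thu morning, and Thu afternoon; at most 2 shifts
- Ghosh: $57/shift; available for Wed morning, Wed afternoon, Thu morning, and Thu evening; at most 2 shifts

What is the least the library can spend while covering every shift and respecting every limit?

Thu evening can only be covered by Rossi and Ghosh, so that assignment is forced.
Picking the cheapest available assistant for each shift independently would cost $264, but that ignores the shift limits.
An optimal schedule: Wed morning→Ghosh, Wed afternoon→Rossi, Wed evening→Vasquez, Thu morning→Rossi, Thu afternoon→Vasquez, Thu evening→Rossi+Ghosh.
Total: 57 + 42 + 27 + 42 + 27 + 42 + 57 = $294.

$294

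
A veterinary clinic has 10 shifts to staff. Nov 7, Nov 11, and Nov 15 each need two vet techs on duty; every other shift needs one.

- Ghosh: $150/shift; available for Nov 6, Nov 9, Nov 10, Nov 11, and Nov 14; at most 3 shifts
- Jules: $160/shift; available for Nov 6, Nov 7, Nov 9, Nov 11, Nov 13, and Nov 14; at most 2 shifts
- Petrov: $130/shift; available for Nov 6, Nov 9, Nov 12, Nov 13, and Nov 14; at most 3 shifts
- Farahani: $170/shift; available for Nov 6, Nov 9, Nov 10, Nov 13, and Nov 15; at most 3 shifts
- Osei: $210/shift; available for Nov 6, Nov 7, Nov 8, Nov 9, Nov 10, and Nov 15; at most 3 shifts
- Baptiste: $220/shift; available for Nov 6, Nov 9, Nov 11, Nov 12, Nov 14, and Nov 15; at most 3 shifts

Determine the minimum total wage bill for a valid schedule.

Nov 7 can only be covered by Jules and Osei, so that assignment is forced.
Nov 8 can only be covered by Osei, so that assignment is forced.
Picking the cheapest available vet tech for each shift independently would cost $2070, but that ignores the shift limits.
An optimal schedule: Nov 6→Petrov, Nov 7→Jules+Osei, Nov 8→Osei, Nov 9→Farahani, Nov 10→Ghosh, Nov 11→Ghosh+Jules, Nov 12→Petrov, Nov 13→Petrov, Nov 14→Ghosh, Nov 15→Farahani+Osei.
Total: 130 + 160 + 210 + 210 + 170 + 150 + 150 + 160 + 130 + 130 + 150 + 170 + 210 = $2130.

$2130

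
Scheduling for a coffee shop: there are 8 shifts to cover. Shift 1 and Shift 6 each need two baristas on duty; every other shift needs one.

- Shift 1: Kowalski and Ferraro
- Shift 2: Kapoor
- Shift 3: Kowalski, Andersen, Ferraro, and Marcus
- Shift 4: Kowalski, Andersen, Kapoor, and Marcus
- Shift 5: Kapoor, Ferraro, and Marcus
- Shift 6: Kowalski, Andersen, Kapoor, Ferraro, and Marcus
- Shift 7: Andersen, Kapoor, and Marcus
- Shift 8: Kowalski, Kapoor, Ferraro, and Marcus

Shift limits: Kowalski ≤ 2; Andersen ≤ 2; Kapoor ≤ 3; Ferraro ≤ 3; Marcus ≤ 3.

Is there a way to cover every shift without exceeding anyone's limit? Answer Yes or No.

Yes

Shift 1 can only be covered by Kowalski and Ferraro, so that assignment is forced.
Shift 2 can only be covered by Kapoor, so that assignment is forced.
One valid schedule: Shift 1→Kowalski+Ferraro, Shift 2→Kapoor, Shift 3→Kowalski, Shift 4→Andersen, Shift 5→Kapoor, Shift 6→Ferraro+Marcus, Shift 7→Andersen, Shift 8→Kapoor.
Loads: Kowalski 2/2, Andersen 2/2, Kapoor 3/3, Ferraro 2/3, Marcus 1/3 — all within limits.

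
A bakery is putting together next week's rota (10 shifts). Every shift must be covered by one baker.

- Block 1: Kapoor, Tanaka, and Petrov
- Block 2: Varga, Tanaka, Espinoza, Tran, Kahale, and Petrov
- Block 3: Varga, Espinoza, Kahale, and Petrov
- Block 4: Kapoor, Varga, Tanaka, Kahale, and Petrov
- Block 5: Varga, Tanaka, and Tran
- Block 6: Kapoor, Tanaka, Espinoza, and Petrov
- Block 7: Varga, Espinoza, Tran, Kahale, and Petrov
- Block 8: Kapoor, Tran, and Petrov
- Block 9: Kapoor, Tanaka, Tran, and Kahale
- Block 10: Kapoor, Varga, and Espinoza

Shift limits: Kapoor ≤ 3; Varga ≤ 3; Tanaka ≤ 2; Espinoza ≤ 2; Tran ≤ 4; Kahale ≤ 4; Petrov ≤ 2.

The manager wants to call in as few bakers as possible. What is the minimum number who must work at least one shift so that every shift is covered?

3

10 slots to fill and no one can take more than 4, so at least ⌈10/4⌉ = 3 bakers are needed.
Kapoor, Varga, and Tran alone can cover everything: Block 1→Kapoor, Block 2→Varga, Block 3→Varga, Block 4→Kapoor, Block 5→Tran, Block 6→Kapoor, Block 7→Tran, Block 8→Tran, Block 9→Tran, Block 10→Varga.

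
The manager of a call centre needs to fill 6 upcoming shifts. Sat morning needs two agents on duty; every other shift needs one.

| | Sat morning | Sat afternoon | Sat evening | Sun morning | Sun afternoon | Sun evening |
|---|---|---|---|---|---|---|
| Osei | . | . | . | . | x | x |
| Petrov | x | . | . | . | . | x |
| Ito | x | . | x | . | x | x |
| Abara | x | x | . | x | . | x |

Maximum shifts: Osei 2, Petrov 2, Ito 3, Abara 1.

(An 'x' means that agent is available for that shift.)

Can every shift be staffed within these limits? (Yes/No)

Total capacity is 8 and 7 slots are needed, so capacity alone doesn't rule it out.
Shifts {Sat afternoon, Sun morning} need 2 worker-slots in total, but the agents available for any of those shifts (Abara) can supply at most 1 among them. So no valid schedule exists.

No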